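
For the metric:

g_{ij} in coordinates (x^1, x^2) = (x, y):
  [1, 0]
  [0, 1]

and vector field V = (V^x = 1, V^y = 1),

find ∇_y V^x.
All Christoffel symbols are zero.
∇_y V^x = ∂_y V^x + Γ^x_{y j} V^j
  = (0) + (0)(1) + (0)(1)
  = 0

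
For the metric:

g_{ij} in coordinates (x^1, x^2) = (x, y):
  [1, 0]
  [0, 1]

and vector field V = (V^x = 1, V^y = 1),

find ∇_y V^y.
All Christoffel symbols are zero.
∇_y V^y = ∂_y V^y + Γ^y_{y j} V^j
  = (0) + (0)(1) + (0)(1)
  = 0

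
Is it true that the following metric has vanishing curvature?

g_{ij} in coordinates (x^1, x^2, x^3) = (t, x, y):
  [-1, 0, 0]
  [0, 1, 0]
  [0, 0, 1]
All metric components are constant, so every Christoffel symbol vanishes and R^i_{jkl} = 0.
Yes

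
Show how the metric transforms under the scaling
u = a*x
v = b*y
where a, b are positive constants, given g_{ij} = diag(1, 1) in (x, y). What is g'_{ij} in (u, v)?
Invert the transformation: x = u/a, y = v/b
g'_{ij} = (∂x^k/∂x'^i)(∂x^l/∂x'^j) g_{kl}; with g_{kl} = δ_{kl} this is Σ_k (∂x^k/∂x'^i)(∂x^k/∂x'^j).
Jacobian: ∂x/∂u = 1/a, ∂x/∂v = 0, ∂y/∂u = 0, ∂y/∂v = 1/b
g'_{uu} = (1/a)(1/a) + (0)(0) = 1/a^2
g'_{uv} = (1/a)(0) + (0)(1/b) = 0
g'_{vv} = (0)(0) + (1/b)(1/b) = 1/b^2
g'_{ij} = diag(1/a^2, 1/b^2)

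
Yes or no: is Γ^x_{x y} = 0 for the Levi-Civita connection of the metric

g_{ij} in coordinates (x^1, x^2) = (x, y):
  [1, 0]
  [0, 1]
Γ^x_{x y} = (1/2) g^{xx} (∂_x g_{xy} + ∂_y g_{xx} - ∂_x g_{xy}) = (1/2)(1)((0) + (0) - (0)) = 0
This equals the proposed value 0.
Yes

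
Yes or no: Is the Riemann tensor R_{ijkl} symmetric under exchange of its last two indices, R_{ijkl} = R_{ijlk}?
It is antisymmetric in the last pair: R_{ijkl} = -R_{ijlk}.
No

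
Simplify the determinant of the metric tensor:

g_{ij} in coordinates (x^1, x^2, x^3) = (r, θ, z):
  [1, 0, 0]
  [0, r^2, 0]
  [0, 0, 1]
Diagonal metric: det(g) = g_{11}·g_{22}·g_{33}
= (1)·(r^2)·(1)
det(g) = r^2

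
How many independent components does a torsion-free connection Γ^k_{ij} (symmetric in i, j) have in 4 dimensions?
Γ^k_{ij} has n choices for the upper index and n(n+1)/2 independent symmetric lower index pairs.
Total = 4 × 4×5/2 = 4 × 10 = 40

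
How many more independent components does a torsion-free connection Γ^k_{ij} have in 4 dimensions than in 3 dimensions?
Independent components in n dimensions: n × n(n+1)/2 = n^2(n+1)/2.
4D: 4 × 10 = 40
3D: 3 × 6 = 18
Difference = 40 - 18 = 22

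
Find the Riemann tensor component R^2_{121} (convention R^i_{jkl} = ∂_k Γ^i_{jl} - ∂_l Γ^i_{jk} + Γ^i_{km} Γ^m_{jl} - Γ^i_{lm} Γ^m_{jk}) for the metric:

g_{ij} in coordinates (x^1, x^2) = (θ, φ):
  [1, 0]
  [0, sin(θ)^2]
Non-zero Christoffel symbols (Γ^k_{ij} = Γ^k_{ji}):
Γ^θ_{φ φ} = -sin(2*θ)/2
Γ^φ_{θ φ} = 1/tan(θ)
R^φ_{θ φ θ} = ∂_φ Γ^φ_{θ θ} - ∂_θ Γ^φ_{θ φ} + Γ^φ_{φ m} Γ^m_{θ θ} - Γ^φ_{θ m} Γ^m_{θ φ}
  = (0) - (-1/sin(θ)^2) + (0) - (1/tan(θ)^2) = 1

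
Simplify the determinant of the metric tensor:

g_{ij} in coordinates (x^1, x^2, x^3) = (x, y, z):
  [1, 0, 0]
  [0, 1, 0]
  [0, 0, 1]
Diagonal metric: det(g) = g_{11}·g_{22}·g_{33}
= (1)·(1)·(1)
det(g) = 1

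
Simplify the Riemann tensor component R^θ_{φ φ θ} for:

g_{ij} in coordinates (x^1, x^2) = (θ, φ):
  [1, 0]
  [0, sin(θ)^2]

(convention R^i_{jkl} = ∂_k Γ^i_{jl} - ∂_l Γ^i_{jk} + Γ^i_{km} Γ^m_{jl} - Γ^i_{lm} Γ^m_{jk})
Non-zero Christoffel symbols (Γ^k_{ij} = Γ^k_{ji}):
Γ^θ_{φ φ} = -sin(2*θ)/2
Γ^φ_{θ φ} = 1/tan(θ)
R^θ_{φ φ θ} = ∂_φ Γ^θ_{φ θ} - ∂_θ Γ^θ_{φ φ} + Γ^θ_{φ m} Γ^m_{φ θ} - Γ^θ_{θ m} Γ^m_{φ φ}
  = (0) - (-cos(2*θ)) + (-cos(θ)^2) - (0) = -sin(θ)^2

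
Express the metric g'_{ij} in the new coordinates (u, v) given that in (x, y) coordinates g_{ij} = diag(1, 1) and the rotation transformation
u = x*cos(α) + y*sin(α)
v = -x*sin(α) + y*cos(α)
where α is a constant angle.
Invert the transformation: x = u*cos(α) - v*sin(α), y = u*sin(α) + v*cos(α)
g'_{ij} = (∂x^k/∂x'^i)(∂x^l/∂x'^j) g_{kl}; with g_{kl} = δ_{kl} this is Σ_k (∂x^k/∂x'^i)(∂x^k/∂x'^j).
Jacobian: ∂x/∂u = cos(α), ∂x/∂v = -sin(α), ∂y/∂u = sin(α), ∂y/∂v = cos(α)
g'_{uu} = (cos(α))(cos(α)) + (sin(α))(sin(α)) = 1
g'_{uv} = (cos(α))(-sin(α)) + (sin(α))(cos(α)) = 0
g'_{vv} = (-sin(α))(-sin(α)) + (cos(α))(cos(α)) = 1
g'_{ij} = diag(1, 1)
The Euclidean metric is invariant under rotations.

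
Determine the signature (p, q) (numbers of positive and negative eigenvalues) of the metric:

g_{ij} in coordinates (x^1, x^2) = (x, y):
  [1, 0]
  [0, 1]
The metric is diagonal, so its eigenvalues are the diagonal entries: 1, 1 (at a generic point, where coordinate-dependent entries are positive).
2 positive, 0 negative.
(2, 0) - Riemannian (positive definite)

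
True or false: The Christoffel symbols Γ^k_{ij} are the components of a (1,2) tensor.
Under a change of coordinates Γ picks up an inhomogeneous term ∂²x/∂x'∂x'; e.g. Γ = 0 in Cartesian coordinates but Γ^r_{θθ} = -r in polar coordinates on the same flat plane.
False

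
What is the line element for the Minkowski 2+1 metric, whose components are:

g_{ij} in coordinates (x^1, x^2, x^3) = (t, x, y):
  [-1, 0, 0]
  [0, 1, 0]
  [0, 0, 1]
ds^2 = g_{ij} dx^i dx^j; only the non-zero components contribute.
ds^2 = -dt^2 + dx^2 + dy^2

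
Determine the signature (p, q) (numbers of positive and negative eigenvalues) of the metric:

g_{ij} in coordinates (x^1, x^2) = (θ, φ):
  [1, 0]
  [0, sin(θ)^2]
The metric is diagonal, so its eigenvalues are the diagonal entries: 1, sin(θ)^2 (at a generic point, where coordinate-dependent entries are positive).
2 positive, 0 negative.
(2, 0) - Riemannian (positive definite)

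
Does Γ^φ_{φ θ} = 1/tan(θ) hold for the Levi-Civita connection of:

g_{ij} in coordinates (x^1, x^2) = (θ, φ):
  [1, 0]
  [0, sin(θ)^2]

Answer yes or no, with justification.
Γ^φ_{φ θ} = (1/2) g^{φφ} (∂_φ g_{φθ} + ∂_θ g_{φφ} - ∂_φ g_{φθ}) = (1/2)(1/sin(θ)^2)((0) + (sin(2*θ)) - (0)) = 1/tan(θ)
This equals the proposed value 1/tan(θ).
Yes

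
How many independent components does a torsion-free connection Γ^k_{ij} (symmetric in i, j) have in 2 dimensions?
Γ^k_{ij} has n choices for the upper index and n(n+1)/2 independent symmetric lower index pairs.
Total = 2 × 2×3/2 = 2 × 3 = 6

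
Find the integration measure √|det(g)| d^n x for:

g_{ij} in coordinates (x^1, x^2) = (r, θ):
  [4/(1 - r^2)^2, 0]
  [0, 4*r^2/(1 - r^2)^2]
det(g) = 16*r^2/(1 - r^2)^4
√|det(g)| = 4*r/(r^2 - 1)^2
Volume element: dV = 4*r/(r^2 - 1)^2 dr dθ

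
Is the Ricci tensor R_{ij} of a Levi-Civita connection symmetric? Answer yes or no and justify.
R_{ij} = R^k_{ikj}; the pair symmetry R_{kilj} = R_{ljki} gives R_{ij} = R_{ji}.
Yes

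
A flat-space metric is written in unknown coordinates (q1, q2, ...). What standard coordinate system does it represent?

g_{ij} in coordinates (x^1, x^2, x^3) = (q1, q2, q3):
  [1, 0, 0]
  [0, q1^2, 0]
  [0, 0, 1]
The line element ds^2 = dq1^2 + q1^2 dq2^2 + dq3^2 is dr^2 + r^2 dθ^2 + dz^2 with q1 = r, q2 = θ, q3 = z.
cylindrical coordinates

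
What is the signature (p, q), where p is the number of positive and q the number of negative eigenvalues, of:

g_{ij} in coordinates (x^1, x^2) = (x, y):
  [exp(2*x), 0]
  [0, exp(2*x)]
The metric is diagonal, so its eigenvalues are the diagonal entries: exp(2*x), exp(2*x) (at a generic point, where coordinate-dependent entries are positive).
2 positive, 0 negative.
(2, 0) - Riemannian (positive definite)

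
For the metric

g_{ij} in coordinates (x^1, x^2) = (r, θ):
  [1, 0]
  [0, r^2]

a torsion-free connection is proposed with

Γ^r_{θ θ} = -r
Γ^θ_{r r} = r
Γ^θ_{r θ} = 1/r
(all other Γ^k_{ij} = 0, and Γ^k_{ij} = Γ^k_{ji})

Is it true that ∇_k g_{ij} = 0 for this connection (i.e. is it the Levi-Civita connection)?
Using ∇_k g_{ij} = ∂_k g_{ij} - Γ^m_{ki} g_{mj} - Γ^m_{kj} g_{im}:
∇_r g_{rθ} = (0) - (r^3) - (0) = -r^3 ≠ 0
So the connection is not metric compatible (it is not the Levi-Civita connection).
No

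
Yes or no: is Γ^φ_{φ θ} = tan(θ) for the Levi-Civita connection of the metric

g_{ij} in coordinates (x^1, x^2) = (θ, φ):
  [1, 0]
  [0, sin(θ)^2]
Γ^φ_{φ θ} = (1/2) g^{φφ} (∂_φ g_{φθ} + ∂_θ g_{φφ} - ∂_φ g_{φθ}) = (1/2)(1/sin(θ)^2)((0) + (sin(2*θ)) - (0)) = 1/tan(θ)
This differs from the proposed value tan(θ).
No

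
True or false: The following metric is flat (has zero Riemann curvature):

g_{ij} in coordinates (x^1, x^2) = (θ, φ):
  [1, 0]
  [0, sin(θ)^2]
Non-zero Christoffel symbols:
Γ^θ_{φ φ} = -sin(2*θ)/2
Γ^φ_{θ φ} = 1/tan(θ)
Ricci tensor: R_{θθ} = 1, R_{θφ} = 0, R_{φφ} = sin(θ)^2
The Ricci tensor is non-zero, so the Riemann tensor is non-zero: not flat.
False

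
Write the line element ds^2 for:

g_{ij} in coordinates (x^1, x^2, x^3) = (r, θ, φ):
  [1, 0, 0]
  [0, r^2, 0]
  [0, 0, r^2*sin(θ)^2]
ds^2 = g_{ij} dx^i dx^j; only the non-zero components contribute.
ds^2 = dr^2 + r^2 dθ^2 + r^2*sin(θ)^2 dφ^2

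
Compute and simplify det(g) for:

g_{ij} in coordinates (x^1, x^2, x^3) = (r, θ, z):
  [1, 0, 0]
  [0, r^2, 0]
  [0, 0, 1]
Diagonal metric: det(g) = g_{11}·g_{22}·g_{33}
= (1)·(r^2)·(1)
det(g) = r^2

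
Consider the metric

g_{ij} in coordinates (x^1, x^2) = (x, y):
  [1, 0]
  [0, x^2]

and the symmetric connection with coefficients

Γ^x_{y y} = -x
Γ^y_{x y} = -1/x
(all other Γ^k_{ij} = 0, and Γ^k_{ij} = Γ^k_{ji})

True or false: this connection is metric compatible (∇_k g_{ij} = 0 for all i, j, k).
Using ∇_k g_{ij} = ∂_k g_{ij} - Γ^m_{ki} g_{mj} - Γ^m_{kj} g_{im}:
∇_y g_{xy} = (0) - (-x) - (-x) = 2*x ≠ 0
So the connection is not metric compatible (it is not the Levi-Civita connection).
False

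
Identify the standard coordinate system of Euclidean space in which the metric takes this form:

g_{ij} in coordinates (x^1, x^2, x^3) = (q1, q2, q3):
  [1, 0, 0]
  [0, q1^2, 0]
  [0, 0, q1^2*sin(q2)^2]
The line element ds^2 = dq1^2 + q1^2 dq2^2 + q1^2 sin(q2)^2 dq3^2 is dr^2 + r^2 dθ^2 + r^2 sin(θ)^2 dφ^2 with q1 = r, q2 = θ, q3 = φ.
spherical coordinates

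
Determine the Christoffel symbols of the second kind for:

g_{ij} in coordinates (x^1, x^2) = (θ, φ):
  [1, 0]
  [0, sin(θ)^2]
Using Γ^k_{ij} = (1/2) g^{km} (∂_i g_{mj} + ∂_j g_{mi} - ∂_m g_{ij}); the metric is diagonal, so only the m = k term contributes.
Non-zero symbols (using the symmetry Γ^k_{ij} = Γ^k_{ji}):
Γ^θ_{φ φ} = (1/2) g^{θθ} (∂_φ g_{θφ} + ∂_φ g_{θφ} - ∂_θ g_{φφ}) = (1/2)(1)((0) + (0) - (sin(2*θ))) = -sin(2*θ)/2
Γ^φ_{θ φ} = (1/2) g^{φφ} (∂_θ g_{φφ} + ∂_φ g_{φθ} - ∂_φ g_{θφ}) = (1/2)(1/sin(θ)^2)((sin(2*θ)) + (0) - (0)) = 1/tan(θ)
All other Christoffel symbols are zero.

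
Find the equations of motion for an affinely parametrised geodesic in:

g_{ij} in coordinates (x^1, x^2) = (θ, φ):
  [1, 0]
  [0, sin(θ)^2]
Geodesic equation: d^2x^k/dλ^2 + Γ^k_{ij} (dx^i/dλ)(dx^j/dλ) = 0.
Non-zero Christoffel symbols:
Γ^θ_{φ φ} = -sin(2*θ)/2
Γ^φ_{θ φ} = 1/tan(θ)
Substituting (the symmetric pair Γ^k_{ij}, Γ^k_{ji} combines into a factor 2):
d^2θ/dλ^2 - (sin(2*θ)/2) (dφ/dλ)^2 = 0
d^2φ/dλ^2 + (2/tan(θ)) (dθ/dλ)(dφ/dλ) = 0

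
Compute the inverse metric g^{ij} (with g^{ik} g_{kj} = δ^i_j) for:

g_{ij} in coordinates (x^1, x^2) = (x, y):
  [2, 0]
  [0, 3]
The metric is diagonal, so g^{ij} is diagonal with entries 1/g_{ii}: diag(1/2, 1/3).
g^{ij}:
  [1/2, 0]
  [0, 1/3]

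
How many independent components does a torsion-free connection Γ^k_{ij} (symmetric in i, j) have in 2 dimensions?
Γ^k_{ij} has n choices for the upper index and n(n+1)/2 independent symmetric lower index pairs.
Total = 2 × 2×3/2 = 2 × 3 = 6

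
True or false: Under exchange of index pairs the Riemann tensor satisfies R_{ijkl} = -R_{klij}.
The pair-exchange symmetry has a plus sign: R_{ijkl} = +R_{klij}.
False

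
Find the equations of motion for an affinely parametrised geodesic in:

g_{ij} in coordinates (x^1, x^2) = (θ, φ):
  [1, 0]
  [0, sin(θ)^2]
Geodesic equation: d^2x^k/dλ^2 + Γ^k_{ij} (dx^i/dλ)(dx^j/dλ) = 0.
Non-zero Christoffel symbols:
Γ^θ_{φ φ} = -sin(2*θ)/2
Γ^φ_{θ φ} = 1/tan(θ)
Substituting (the symmetric pair Γ^k_{ij}, Γ^k_{ji} combines into a factor 2):
d^2θ/dλ^2 - (sin(2*θ)/2) (dφ/dλ)^2 = 0
d^2φ/dλ^2 + (2/tan(θ)) (dθ/dλ)(dφ/dλ) = 0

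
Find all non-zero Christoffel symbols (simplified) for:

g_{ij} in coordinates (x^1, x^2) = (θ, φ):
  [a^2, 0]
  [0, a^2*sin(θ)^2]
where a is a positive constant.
Using Γ^k_{ij} = (1/2) g^{km} (∂_i g_{mj} + ∂_j g_{mi} - ∂_m g_{ij}); the metric is diagonal, so only the m = k term contributes.
Non-zero symbols (using the symmetry Γ^k_{ij} = Γ^k_{ji}):
Γ^θ_{φ φ} = (1/2) g^{θθ} (∂_φ g_{θφ} + ∂_φ g_{θφ} - ∂_θ g_{φφ}) = (1/2)(1/a^2)((0) + (0) - (a^2*sin(2*θ))) = -sin(2*θ)/2
Γ^φ_{θ φ} = (1/2) g^{φφ} (∂_θ g_{φφ} + ∂_φ g_{φθ} - ∂_φ g_{θφ}) = (1/2)(1/(a^2*sin(θ)^2))((a^2*sin(2*θ)) + (0) - (0)) = 1/tan(θ)
All other Christoffel symbols are zero.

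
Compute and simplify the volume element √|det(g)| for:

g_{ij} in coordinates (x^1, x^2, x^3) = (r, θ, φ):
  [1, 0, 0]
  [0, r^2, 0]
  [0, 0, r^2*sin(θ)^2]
det(g) = r^4*sin(θ)^2
√|det(g)| = r^2*sin(θ) (taking 0 < θ < π so that |sin(θ)| = sin(θ))
Volume element: dV = r^2*sin(θ) dr dθ dφ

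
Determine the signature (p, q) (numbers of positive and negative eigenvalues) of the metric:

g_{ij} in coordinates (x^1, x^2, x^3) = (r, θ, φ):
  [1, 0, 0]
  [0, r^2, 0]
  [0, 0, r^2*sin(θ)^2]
The metric is diagonal, so its eigenvalues are the diagonal entries: 1, r^2, r^2*sin(θ)^2 (at a generic point, where coordinate-dependent entries are positive).
3 positive, 0 negative.
(3, 0) - Riemannian (positive definite)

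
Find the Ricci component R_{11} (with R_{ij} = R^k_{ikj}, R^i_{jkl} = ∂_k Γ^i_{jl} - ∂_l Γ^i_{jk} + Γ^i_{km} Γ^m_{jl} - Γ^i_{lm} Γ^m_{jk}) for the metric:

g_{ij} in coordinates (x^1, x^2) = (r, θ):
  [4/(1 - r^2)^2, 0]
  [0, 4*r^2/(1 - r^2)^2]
Non-zero Christoffel symbols (Γ^k_{ij} = Γ^k_{ji}):
Γ^r_{r r} = 2*r/(1 - r^2)
Γ^r_{θ θ} = (r^3 + r)/(r^2 - 1)
Γ^θ_{r θ} = (-r^2 - 1)/(r^3 - r)
R^r_{r r r} = 0 (a repeated index in an antisymmetric pair)
R^θ_{r θ r} = ∂_θ Γ^θ_{r r} - ∂_r Γ^θ_{r θ} + Γ^θ_{θ m} Γ^m_{r r} - Γ^θ_{r m} Γ^m_{r θ}
  = (0) - ((r^4 + 4*r^2 - 1)/(r^3 - r)^2) + (2*(r^2 + 1)/(r^2 - 1)^2) - ((r^2 + 1)^2/(r^3 - r)^2) = -4/(r^2 - 1)^2
R_{rr} = R^r_{r r r} + R^θ_{r θ r} = (0) + (-4/(r^2 - 1)^2) = -4/(r^2 - 1)^2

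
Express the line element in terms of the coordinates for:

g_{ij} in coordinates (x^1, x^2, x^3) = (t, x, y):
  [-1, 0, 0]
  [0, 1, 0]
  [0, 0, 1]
ds^2 = g_{ij} dx^i dx^j; only the non-zero components contribute.
ds^2 = -dt^2 + dx^2 + dy^2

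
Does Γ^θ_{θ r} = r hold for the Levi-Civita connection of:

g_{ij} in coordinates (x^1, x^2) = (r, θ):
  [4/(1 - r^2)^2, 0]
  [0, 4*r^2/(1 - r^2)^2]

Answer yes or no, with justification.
Γ^θ_{θ r} = (1/2) g^{θθ} (∂_θ g_{θr} + ∂_r g_{θθ} - ∂_θ g_{θr}) = (1/2)((1 - r^2)^2/(4*r^2))((0) + (-8*(r^3 + r)/(r^2 - 1)^3) - (0)) = (-r^2 - 1)/(r^3 - r)
This differs from the proposed value r.
No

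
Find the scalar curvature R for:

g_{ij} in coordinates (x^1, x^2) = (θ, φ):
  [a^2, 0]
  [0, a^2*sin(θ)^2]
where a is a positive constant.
Non-zero Christoffel symbols (Γ^k_{ij} = Γ^k_{ji}):
Γ^θ_{φ φ} = -sin(2*θ)/2
Γ^φ_{θ φ} = 1/tan(θ)
Ricci tensor (R_{ij} = R^k_{ikj}): R_{θθ} = 1, R_{θφ} = 0, R_{φφ} = sin(θ)^2
Inverse metric: g^{θθ} = 1/a^2, g^{φφ} = 1/(a^2*sin(θ)^2)
R = g^{ij} R_{ij} = (1/a^2)(1) + (1/(a^2*sin(θ)^2))(sin(θ)^2) = 2/a^2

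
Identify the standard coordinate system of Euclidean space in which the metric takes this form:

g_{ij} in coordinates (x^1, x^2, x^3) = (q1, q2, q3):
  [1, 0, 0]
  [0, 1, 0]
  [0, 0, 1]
All components are constant and the metric is the identity, i.e. orthonormal rectilinear coordinates.
Cartesian (3D) coordinates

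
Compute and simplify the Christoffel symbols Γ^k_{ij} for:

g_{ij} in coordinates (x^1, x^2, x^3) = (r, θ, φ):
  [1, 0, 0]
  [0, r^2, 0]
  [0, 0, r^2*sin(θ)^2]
Using Γ^k_{ij} = (1/2) g^{km} (∂_i g_{mj} + ∂_j g_{mi} - ∂_m g_{ij}); the metric is diagonal, so only the m = k term contributes.
Non-zero symbols (using the symmetry Γ^k_{ij} = Γ^k_{ji}):
Γ^r_{θ θ} = (1/2) g^{rr} (∂_θ g_{rθ} + ∂_θ g_{rθ} - ∂_r g_{θθ}) = (1/2)(1)((0) + (0) - (2*r)) = -r
Γ^r_{φ φ} = (1/2) g^{rr} (∂_φ g_{rφ} + ∂_φ g_{rφ} - ∂_r g_{φφ}) = (1/2)(1)((0) + (0) - (2*r*sin(θ)^2)) = -r*sin(θ)^2
Γ^θ_{r θ} = (1/2) g^{θθ} (∂_r g_{θθ} + ∂_θ g_{θr} - ∂_θ g_{rθ}) = (1/2)(1/r^2)((2*r) + (0) - (0)) = 1/r
Γ^θ_{φ φ} = (1/2) g^{θθ} (∂_φ g_{θφ} + ∂_φ g_{θφ} - ∂_θ g_{φφ}) = (1/2)(1/r^2)((0) + (0) - (r^2*sin(2*θ))) = -sin(2*θ)/2
Γ^φ_{r φ} = (1/2) g^{φφ} (∂_r g_{φφ} + ∂_φ g_{φr} - ∂_φ g_{rφ}) = (1/2)(1/(r^2*sin(θ)^2))((2*r*sin(θ)^2) + (0) - (0)) = 1/r
Γ^φ_{θ φ} = (1/2) g^{φφ} (∂_θ g_{φφ} + ∂_φ g_{φθ} - ∂_φ g_{θφ}) = (1/2)(1/(r^2*sin(θ)^2))((r^2*sin(2*θ)) + (0) - (0)) = 1/tan(θ)
All other Christoffel symbols are zero.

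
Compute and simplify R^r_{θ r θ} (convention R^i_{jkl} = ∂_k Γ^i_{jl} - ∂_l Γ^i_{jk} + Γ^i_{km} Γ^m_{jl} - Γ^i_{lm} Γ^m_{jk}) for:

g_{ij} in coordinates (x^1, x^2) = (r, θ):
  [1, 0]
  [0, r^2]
Non-zero Christoffel symbols (Γ^k_{ij} = Γ^k_{ji}):
Γ^r_{θ θ} = -r
Γ^θ_{r θ} = 1/r
R^r_{θ r θ} = ∂_r Γ^r_{θ θ} - ∂_θ Γ^r_{θ r} + Γ^r_{r m} Γ^m_{θ θ} - Γ^r_{θ m} Γ^m_{θ r}
  = (-1) - (0) + (0) - (-1) = 0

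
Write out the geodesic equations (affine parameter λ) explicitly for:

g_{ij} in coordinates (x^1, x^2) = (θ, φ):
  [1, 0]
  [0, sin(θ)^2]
Geodesic equation: d^2x^k/dλ^2 + Γ^k_{ij} (dx^i/dλ)(dx^j/dλ) = 0.
Non-zero Christoffel symbols:
Γ^θ_{φ φ} = -sin(2*θ)/2
Γ^φ_{θ φ} = 1/tan(θ)
Substituting (the symmetric pair Γ^k_{ij}, Γ^k_{ji} combines into a factor 2):
d^2θ/dλ^2 - (sin(2*θ)/2) (dφ/dλ)^2 = 0
d^2φ/dλ^2 + (2/tan(θ)) (dθ/dλ)(dφ/dλ) = 0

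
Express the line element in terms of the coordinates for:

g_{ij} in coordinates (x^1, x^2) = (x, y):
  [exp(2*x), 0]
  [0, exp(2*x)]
ds^2 = g_{ij} dx^i dx^j; only the non-zero components contribute.
ds^2 = exp(2*x) dx^2 + exp(2*x) dy^2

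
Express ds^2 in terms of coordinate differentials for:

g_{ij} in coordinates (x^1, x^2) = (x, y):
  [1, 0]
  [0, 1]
ds^2 = g_{ij} dx^i dx^j; only the non-zero components contribute.
ds^2 = dx^2 + dy^2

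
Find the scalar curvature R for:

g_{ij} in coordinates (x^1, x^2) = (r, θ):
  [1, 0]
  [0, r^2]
Non-zero Christoffel symbols (Γ^k_{ij} = Γ^k_{ji}):
Γ^r_{θ θ} = -r
Γ^θ_{r θ} = 1/r
Ricci tensor (R_{ij} = R^k_{ikj}): R_{rr} = 0, R_{rθ} = 0, R_{θθ} = 0
Inverse metric: g^{rr} = 1, g^{θθ} = 1/r^2
R = g^{ij} R_{ij} = (1)(0) + (1/r^2)(0) = 0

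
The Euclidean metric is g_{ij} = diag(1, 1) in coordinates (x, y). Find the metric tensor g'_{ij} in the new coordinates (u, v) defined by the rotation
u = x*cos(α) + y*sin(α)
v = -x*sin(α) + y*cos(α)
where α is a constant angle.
Invert the transformation: x = u*cos(α) - v*sin(α), y = u*sin(α) + v*cos(α)
g'_{ij} = (∂x^k/∂x'^i)(∂x^l/∂x'^j) g_{kl}; with g_{kl} = δ_{kl} this is Σ_k (∂x^k/∂x'^i)(∂x^k/∂x'^j).
Jacobian: ∂x/∂u = cos(α), ∂x/∂v = -sin(α), ∂y/∂u = sin(α), ∂y/∂v = cos(α)
g'_{uu} = (cos(α))(cos(α)) + (sin(α))(sin(α)) = 1
g'_{uv} = (cos(α))(-sin(α)) + (sin(α))(cos(α)) = 0
g'_{vv} = (-sin(α))(-sin(α)) + (cos(α))(cos(α)) = 1
g'_{ij} = diag(1, 1)
The Euclidean metric is invariant under rotations.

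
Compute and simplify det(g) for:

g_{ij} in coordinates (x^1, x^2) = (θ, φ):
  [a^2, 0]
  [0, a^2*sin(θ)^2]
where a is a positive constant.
For a 2×2 metric: det(g) = g_{11}·g_{22} - g_{12}·g_{21}
= (a^2)·(a^2*sin(θ)^2) - (0)·(0)
= a^4*sin(θ)^2 - 0
det(g) = a^4*sin(θ)^2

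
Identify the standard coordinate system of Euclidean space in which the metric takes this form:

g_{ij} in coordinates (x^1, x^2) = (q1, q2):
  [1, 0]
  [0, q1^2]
The line element ds^2 = dq1^2 + q1^2 dq2^2 is dr^2 + r^2 dθ^2 with q1 = r, q2 = θ.
polar coordinates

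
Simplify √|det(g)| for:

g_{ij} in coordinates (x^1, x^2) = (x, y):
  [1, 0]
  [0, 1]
det(g) = 1
√|det(g)| = 1
Volume element: dV = 1 dx dy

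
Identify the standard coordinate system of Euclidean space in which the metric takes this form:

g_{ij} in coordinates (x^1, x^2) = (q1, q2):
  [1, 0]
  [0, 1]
All components are constant and the metric is the identity, i.e. orthonormal rectilinear coordinates.
Cartesian (2D) coordinates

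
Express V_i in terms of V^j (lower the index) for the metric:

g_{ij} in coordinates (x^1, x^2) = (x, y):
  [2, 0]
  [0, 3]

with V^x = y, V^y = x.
V_i = g_{ij} V^j:
V_x = (2)(y) + (0)(x) = 2*y
V_y = (0)(y) + (3)(x) = 3*x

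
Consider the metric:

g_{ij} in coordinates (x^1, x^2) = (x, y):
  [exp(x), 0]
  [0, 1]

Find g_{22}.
With x^1 = x, x^2 = y, g_{22} = g_{yy} is the row-2, column-2 entry of the matrix.
g_{22} = 1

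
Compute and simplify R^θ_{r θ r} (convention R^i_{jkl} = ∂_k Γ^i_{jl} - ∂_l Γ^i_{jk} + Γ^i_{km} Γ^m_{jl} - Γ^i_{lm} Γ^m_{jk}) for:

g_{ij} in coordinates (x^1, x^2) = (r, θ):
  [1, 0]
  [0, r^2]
Non-zero Christoffel symbols (Γ^k_{ij} = Γ^k_{ji}):
Γ^r_{θ θ} = -r
Γ^θ_{r θ} = 1/r
R^θ_{r θ r} = ∂_θ Γ^θ_{r r} - ∂_r Γ^θ_{r θ} + Γ^θ_{θ m} Γ^m_{r r} - Γ^θ_{r m} Γ^m_{r θ}
  = (0) - (-1/r^2) + (0) - (1/r^2) = 0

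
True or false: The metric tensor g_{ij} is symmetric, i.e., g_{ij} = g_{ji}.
By definition the metric is a symmetric bilinear form, g_{ij} = g_{ji}.
True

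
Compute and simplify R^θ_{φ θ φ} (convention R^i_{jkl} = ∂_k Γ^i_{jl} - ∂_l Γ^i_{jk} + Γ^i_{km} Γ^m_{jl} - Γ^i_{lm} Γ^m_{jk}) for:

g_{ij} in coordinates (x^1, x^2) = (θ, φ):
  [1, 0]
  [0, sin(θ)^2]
Non-zero Christoffel symbols (Γ^k_{ij} = Γ^k_{ji}):
Γ^θ_{φ φ} = -sin(2*θ)/2
Γ^φ_{θ φ} = 1/tan(θ)
R^θ_{φ θ φ} = ∂_θ Γ^θ_{φ φ} - ∂_φ Γ^θ_{φ θ} + Γ^θ_{θ m} Γ^m_{φ φ} - Γ^θ_{φ m} Γ^m_{φ θ}
  = (-cos(2*θ)) - (0) + (0) - (-cos(θ)^2) = sin(θ)^2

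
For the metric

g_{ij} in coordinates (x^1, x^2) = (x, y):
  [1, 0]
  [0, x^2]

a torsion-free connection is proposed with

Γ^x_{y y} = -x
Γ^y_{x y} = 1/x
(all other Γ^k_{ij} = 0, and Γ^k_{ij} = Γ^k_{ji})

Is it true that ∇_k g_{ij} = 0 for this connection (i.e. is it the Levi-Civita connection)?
Using ∇_k g_{ij} = ∂_k g_{ij} - Γ^m_{ki} g_{mj} - Γ^m_{kj} g_{im}:
e.g. ∇_x g_{yy} = (2*x) - (x) - (x) = 0
Every component ∇_k g_{ij} vanishes: the connection is metric compatible.
Yes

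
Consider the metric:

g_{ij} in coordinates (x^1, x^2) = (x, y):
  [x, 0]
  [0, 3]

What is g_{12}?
With x^1 = x, x^2 = y, g_{12} = g_{xy} is the row-1, column-2 entry of the matrix.
g_{12} = 0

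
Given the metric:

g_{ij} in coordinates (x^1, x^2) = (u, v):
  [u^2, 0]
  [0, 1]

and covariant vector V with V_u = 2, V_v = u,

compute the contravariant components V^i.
Inverse metric (diagonal): g^{uu} = 1/u^2, g^{vv} = 1
V^i = g^{ij} V_j:
V^u = (1/u^2)(2) + (0)(u) = 2/u^2
V^v = (0)(2) + (1)(u) = u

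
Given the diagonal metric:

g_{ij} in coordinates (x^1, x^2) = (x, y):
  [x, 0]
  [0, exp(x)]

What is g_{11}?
With x^1 = x, x^2 = y, g_{11} = g_{xx} is the row-1, column-1 entry of the matrix.
g_{11} = x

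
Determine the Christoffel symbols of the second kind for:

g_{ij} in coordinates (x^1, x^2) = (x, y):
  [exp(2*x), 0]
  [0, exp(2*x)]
Using Γ^k_{ij} = (1/2) g^{km} (∂_i g_{mj} + ∂_j g_{mi} - ∂_m g_{ij}); the metric is diagonal, so only the m = k term contributes.
Non-zero symbols (using the symmetry Γ^k_{ij} = Γ^k_{ji}):
Γ^x_{x x} = (1/2) g^{xx} (∂_x g_{xx} + ∂_x g_{xx} - ∂_x g_{xx}) = (1/2)(exp(-2*x))((2*exp(2*x)) + (2*exp(2*x)) - (2*exp(2*x))) = 1
Γ^x_{y y} = (1/2) g^{xx} (∂_y g_{xy} + ∂_y g_{xy} - ∂_x g_{yy}) = (1/2)(exp(-2*x))((0) + (0) - (2*exp(2*x))) = -1
Γ^y_{x y} = (1/2) g^{yy} (∂_x g_{yy} + ∂_y g_{yx} - ∂_y g_{xy}) = (1/2)(exp(-2*x))((2*exp(2*x)) + (0) - (0)) = 1
All other Christoffel symbols are zero.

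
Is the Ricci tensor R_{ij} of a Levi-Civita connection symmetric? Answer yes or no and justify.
R_{ij} = R^k_{ikj}; the pair symmetry R_{kilj} = R_{ljki} gives R_{ij} = R_{ji}.
Yes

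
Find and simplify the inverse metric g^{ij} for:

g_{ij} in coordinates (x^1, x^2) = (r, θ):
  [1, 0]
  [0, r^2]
The metric is diagonal, so g^{ij} is diagonal with entries 1/g_{ii}: diag(1, 1/(r^2)).
g^{ij}:
  [1, 0]
  [0, 1/r^2]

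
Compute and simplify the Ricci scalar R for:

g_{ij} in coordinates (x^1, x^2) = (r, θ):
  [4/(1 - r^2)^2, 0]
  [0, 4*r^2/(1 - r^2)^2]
Non-zero Christoffel symbols (Γ^k_{ij} = Γ^k_{ji}):
Γ^r_{r r} = 2*r/(1 - r^2)
Γ^r_{θ θ} = (r^3 + r)/(r^2 - 1)
Γ^θ_{r θ} = (-r^2 - 1)/(r^3 - r)
Ricci tensor (R_{ij} = R^k_{ikj}): R_{rr} = -4/(r^2 - 1)^2, R_{rθ} = 0, R_{θθ} = -4*r^2/(r^2 - 1)^2
Inverse metric: g^{rr} = (1 - r^2)^2/4, g^{θθ} = (1 - r^2)^2/(4*r^2)
R = g^{ij} R_{ij} = ((1 - r^2)^2/4)(-4/(r^2 - 1)^2) + ((1 - r^2)^2/(4*r^2))(-4*r^2/(r^2 - 1)^2) = -2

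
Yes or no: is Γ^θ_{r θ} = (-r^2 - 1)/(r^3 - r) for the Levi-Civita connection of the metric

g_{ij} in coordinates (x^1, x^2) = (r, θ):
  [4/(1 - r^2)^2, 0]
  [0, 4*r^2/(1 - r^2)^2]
Γ^θ_{r θ} = (1/2) g^{θθ} (∂_r g_{θθ} + ∂_θ g_{θr} - ∂_θ g_{rθ}) = (1/2)((1 - r^2)^2/(4*r^2))((-8*(r^3 + r)/(r^2 - 1)^3) + (0) - (0)) = (-r^2 - 1)/(r^3 - r)
This equals the proposed value (-r^2 - 1)/(r^3 - r).
Yes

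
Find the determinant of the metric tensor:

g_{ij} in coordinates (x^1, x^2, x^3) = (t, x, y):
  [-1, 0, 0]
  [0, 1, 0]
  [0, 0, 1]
Diagonal metric: det(g) = g_{11}·g_{22}·g_{33}
= (-1)·(1)·(1)
det(g) = -1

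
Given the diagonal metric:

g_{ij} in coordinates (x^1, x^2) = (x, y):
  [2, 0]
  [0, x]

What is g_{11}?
With x^1 = x, x^2 = y, g_{11} = g_{xx} is the row-1, column-1 entry of the matrix.
g_{11} = 2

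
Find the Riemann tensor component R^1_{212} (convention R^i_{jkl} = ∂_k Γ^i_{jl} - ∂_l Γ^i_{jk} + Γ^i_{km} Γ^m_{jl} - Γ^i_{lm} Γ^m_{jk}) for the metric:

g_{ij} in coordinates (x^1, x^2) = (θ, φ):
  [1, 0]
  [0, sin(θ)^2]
Non-zero Christoffel symbols (Γ^k_{ij} = Γ^k_{ji}):
Γ^θ_{φ φ} = -sin(2*θ)/2
Γ^φ_{θ φ} = 1/tan(θ)
R^θ_{φ θ φ} = ∂_θ Γ^θ_{φ φ} - ∂_φ Γ^θ_{φ θ} + Γ^θ_{θ m} Γ^m_{φ φ} - Γ^θ_{φ m} Γ^m_{φ θ}
  = (-cos(2*θ)) - (0) + (0) - (-cos(θ)^2) = sin(θ)^2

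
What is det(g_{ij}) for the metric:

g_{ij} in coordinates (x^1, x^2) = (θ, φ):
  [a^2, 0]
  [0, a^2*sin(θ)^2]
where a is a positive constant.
For a 2×2 metric: det(g) = g_{11}·g_{22} - g_{12}·g_{21}
= (a^2)·(a^2*sin(θ)^2) - (0)·(0)
= a^4*sin(θ)^2 - 0
det(g) = a^4*sin(θ)^2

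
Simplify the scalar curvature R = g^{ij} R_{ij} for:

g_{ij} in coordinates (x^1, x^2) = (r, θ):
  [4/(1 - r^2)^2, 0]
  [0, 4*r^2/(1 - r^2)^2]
Non-zero Christoffel symbols (Γ^k_{ij} = Γ^k_{ji}):
Γ^r_{r r} = 2*r/(1 - r^2)
Γ^r_{θ θ} = (r^3 + r)/(r^2 - 1)
Γ^θ_{r θ} = (-r^2 - 1)/(r^3 - r)
Ricci tensor (R_{ij} = R^k_{ikj}): R_{rr} = -4/(r^2 - 1)^2, R_{rθ} = 0, R_{θθ} = -4*r^2/(r^2 - 1)^2
Inverse metric: g^{rr} = (1 - r^2)^2/4, g^{θθ} = (1 - r^2)^2/(4*r^2)
R = g^{ij} R_{ij} = ((1 - r^2)^2/4)(-4/(r^2 - 1)^2) + ((1 - r^2)^2/(4*r^2))(-4*r^2/(r^2 - 1)^2) = -2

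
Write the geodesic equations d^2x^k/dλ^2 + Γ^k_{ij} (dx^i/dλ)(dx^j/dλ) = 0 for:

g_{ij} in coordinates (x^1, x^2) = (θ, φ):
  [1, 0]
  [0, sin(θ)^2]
Geodesic equation: d^2x^k/dλ^2 + Γ^k_{ij} (dx^i/dλ)(dx^j/dλ) = 0.
Non-zero Christoffel symbols:
Γ^θ_{φ φ} = -sin(2*θ)/2
Γ^φ_{θ φ} = 1/tan(θ)
Substituting (the symmetric pair Γ^k_{ij}, Γ^k_{ji} combines into a factor 2):
d^2θ/dλ^2 - (sin(2*θ)/2) (dφ/dλ)^2 = 0
d^2φ/dλ^2 + (2/tan(θ)) (dθ/dλ)(dφ/dλ) = 0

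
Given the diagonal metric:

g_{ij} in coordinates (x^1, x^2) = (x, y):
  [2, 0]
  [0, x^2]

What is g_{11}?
With x^1 = x, x^2 = y, g_{11} = g_{xx} is the row-1, column-1 entry of the matrix.
g_{11} = 2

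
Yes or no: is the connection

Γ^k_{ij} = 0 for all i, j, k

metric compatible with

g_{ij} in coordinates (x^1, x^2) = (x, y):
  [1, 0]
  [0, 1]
Using ∇_k g_{ij} = ∂_k g_{ij} - Γ^m_{ki} g_{mj} - Γ^m_{kj} g_{im}:
e.g. ∇_y g_{xy} = (0) - (0) - (0) = 0
Every component ∇_k g_{ij} vanishes: the connection is metric compatible.
Yes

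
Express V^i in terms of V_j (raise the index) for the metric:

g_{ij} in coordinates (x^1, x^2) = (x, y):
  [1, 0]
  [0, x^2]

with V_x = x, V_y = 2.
Inverse metric (diagonal): g^{xx} = 1, g^{yy} = 1/x^2
V^i = g^{ij} V_j:
V^x = (1)(x) + (0)(2) = x
V^y = (0)(x) + (1/x^2)(2) = 2/x^2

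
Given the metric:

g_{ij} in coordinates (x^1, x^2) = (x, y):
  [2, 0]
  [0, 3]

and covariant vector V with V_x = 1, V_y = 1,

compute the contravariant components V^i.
Inverse metric (diagonal): g^{xx} = 1/2, g^{yy} = 1/3
V^i = g^{ij} V_j:
V^x = (1/2)(1) + (0)(1) = 1/2
V^y = (0)(1) + (1/3)(1) = 1/3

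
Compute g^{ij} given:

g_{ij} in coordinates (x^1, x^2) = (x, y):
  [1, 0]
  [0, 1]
The metric is diagonal, so g^{ij} is diagonal with entries 1/g_{ii}: diag(1, 1).
g^{ij}:
  [1, 0]
  [0, 1]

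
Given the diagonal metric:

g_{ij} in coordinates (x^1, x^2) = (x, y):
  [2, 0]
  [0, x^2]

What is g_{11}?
With x^1 = x, x^2 = y, g_{11} = g_{xx} is the row-1, column-1 entry of the matrix.
g_{11} = 2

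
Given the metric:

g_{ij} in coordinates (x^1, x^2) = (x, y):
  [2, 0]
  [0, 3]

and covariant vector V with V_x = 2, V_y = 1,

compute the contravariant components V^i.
Inverse metric (diagonal): g^{xx} = 1/2, g^{yy} = 1/3
V^i = g^{ij} V_j:
V^x = (1/2)(2) + (0)(1) = 1
V^y = (0)(2) + (1/3)(1) = 1/3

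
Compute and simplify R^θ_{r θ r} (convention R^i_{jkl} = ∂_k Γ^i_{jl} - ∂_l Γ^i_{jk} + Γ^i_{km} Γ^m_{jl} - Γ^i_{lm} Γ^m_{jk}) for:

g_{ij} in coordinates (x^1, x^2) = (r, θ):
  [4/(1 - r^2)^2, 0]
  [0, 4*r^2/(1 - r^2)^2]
Non-zero Christoffel symbols (Γ^k_{ij} = Γ^k_{ji}):
Γ^r_{r r} = 2*r/(1 - r^2)
Γ^r_{θ θ} = (r^3 + r)/(r^2 - 1)
Γ^θ_{r θ} = (-r^2 - 1)/(r^3 - r)
R^θ_{r θ r} = ∂_θ Γ^θ_{r r} - ∂_r Γ^θ_{r θ} + Γ^θ_{θ m} Γ^m_{r r} - Γ^θ_{r m} Γ^m_{r θ}
  = (0) - ((r^4 + 4*r^2 - 1)/(r^3 - r)^2) + (2*(r^2 + 1)/(r^2 - 1)^2) - ((r^2 + 1)^2/(r^3 - r)^2) = -4/(r^2 - 1)^2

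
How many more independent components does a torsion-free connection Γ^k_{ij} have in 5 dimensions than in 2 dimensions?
Independent components in n dimensions: n × n(n+1)/2 = n^2(n+1)/2.
5D: 5 × 15 = 75
2D: 2 × 3 = 6
Difference = 75 - 6 = 69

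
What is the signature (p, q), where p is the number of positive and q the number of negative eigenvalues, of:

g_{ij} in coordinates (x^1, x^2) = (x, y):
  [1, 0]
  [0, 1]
The metric is diagonal, so its eigenvalues are the diagonal entries: 1, 1 (at a generic point, where coordinate-dependent entries are positive).
2 positive, 0 negative.
(2, 0) - Riemannian (positive definite)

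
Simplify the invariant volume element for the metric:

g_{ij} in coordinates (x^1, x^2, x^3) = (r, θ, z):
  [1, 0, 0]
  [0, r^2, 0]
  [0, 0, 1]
det(g) = r^2
√|det(g)| = r
Volume element: dV = r dr dθ dz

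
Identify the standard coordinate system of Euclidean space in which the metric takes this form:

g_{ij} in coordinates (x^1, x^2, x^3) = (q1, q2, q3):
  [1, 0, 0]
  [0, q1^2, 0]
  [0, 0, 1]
The line element ds^2 = dq1^2 + q1^2 dq2^2 + dq3^2 is dr^2 + r^2 dθ^2 + dz^2 with q1 = r, q2 = θ, q3 = z.
cylindrical coordinates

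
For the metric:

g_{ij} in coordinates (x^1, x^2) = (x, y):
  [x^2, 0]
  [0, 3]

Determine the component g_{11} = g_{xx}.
With x^1 = x, x^2 = y, g_{11} = g_{xx} is the row-1, column-1 entry of the matrix.
g_{11} = x^2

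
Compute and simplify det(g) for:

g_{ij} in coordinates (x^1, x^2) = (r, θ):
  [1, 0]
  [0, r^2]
For a 2×2 metric: det(g) = g_{11}·g_{22} - g_{12}·g_{21}
= (1)·(r^2) - (0)·(0)
= r^2 - 0
det(g) = r^2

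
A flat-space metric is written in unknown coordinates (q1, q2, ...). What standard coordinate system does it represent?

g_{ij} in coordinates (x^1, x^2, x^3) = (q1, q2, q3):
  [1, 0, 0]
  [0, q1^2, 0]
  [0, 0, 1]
The line element ds^2 = dq1^2 + q1^2 dq2^2 + dq3^2 is dr^2 + r^2 dθ^2 + dz^2 with q1 = r, q2 = θ, q3 = z.
cylindrical coordinates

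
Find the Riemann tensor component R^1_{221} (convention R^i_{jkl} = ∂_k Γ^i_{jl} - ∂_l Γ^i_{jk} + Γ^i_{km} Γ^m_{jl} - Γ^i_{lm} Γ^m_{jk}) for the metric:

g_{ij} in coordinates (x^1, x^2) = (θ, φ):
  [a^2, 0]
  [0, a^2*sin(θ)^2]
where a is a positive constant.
Non-zero Christoffel symbols (Γ^k_{ij} = Γ^k_{ji}):
Γ^θ_{φ φ} = -sin(2*θ)/2
Γ^φ_{θ φ} = 1/tan(θ)
R^θ_{φ φ θ} = ∂_φ Γ^θ_{φ θ} - ∂_θ Γ^θ_{φ φ} + Γ^θ_{φ m} Γ^m_{φ θ} - Γ^θ_{θ m} Γ^m_{φ φ}
  = (0) - (-cos(2*θ)) + (-cos(θ)^2) - (0) = -sin(θ)^2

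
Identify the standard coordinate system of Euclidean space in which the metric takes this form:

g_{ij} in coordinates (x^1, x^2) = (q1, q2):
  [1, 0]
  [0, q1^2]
The line element ds^2 = dq1^2 + q1^2 dq2^2 is dr^2 + r^2 dθ^2 with q1 = r, q2 = θ.
polar coordinates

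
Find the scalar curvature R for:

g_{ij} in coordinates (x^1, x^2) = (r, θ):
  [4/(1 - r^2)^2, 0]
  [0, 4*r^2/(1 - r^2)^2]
Non-zero Christoffel symbols (Γ^k_{ij} = Γ^k_{ji}):
Γ^r_{r r} = 2*r/(1 - r^2)
Γ^r_{θ θ} = (r^3 + r)/(r^2 - 1)
Γ^θ_{r θ} = (-r^2 - 1)/(r^3 - r)
Ricci tensor (R_{ij} = R^k_{ikj}): R_{rr} = -4/(r^2 - 1)^2, R_{rθ} = 0, R_{θθ} = -4*r^2/(r^2 - 1)^2
Inverse metric: g^{rr} = (1 - r^2)^2/4, g^{θθ} = (1 - r^2)^2/(4*r^2)
R = g^{ij} R_{ij} = ((1 - r^2)^2/4)(-4/(r^2 - 1)^2) + ((1 - r^2)^2/(4*r^2))(-4*r^2/(r^2 - 1)^2) = -2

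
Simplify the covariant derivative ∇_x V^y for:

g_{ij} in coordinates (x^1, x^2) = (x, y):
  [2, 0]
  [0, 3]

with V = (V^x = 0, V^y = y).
All Christoffel symbols are zero.
∇_x V^y = ∂_x V^y + Γ^y_{x j} V^j
  = (0) + (0)(0) + (0)(y)
  = 0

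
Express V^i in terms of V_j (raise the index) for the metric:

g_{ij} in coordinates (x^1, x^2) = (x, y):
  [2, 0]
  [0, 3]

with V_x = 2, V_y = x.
Inverse metric (diagonal): g^{xx} = 1/2, g^{yy} = 1/3
V^i = g^{ij} V_j:
V^x = (1/2)(2) + (0)(x) = 1
V^y = (0)(2) + (1/3)(x) = x/3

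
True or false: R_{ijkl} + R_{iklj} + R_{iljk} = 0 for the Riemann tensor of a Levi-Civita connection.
This is the first (algebraic) Bianchi identity.
True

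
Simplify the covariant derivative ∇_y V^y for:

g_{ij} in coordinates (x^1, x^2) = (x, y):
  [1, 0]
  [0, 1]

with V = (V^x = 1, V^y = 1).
All Christoffel symbols are zero.
∇_y V^y = ∂_y V^y + Γ^y_{y j} V^j
  = (0) + (0)(1) + (0)(1)
  = 0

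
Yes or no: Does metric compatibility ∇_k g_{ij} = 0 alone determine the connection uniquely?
One also needs vanishing torsion; metric compatibility plus torsion-freeness singles out the Levi-Civita connection.
No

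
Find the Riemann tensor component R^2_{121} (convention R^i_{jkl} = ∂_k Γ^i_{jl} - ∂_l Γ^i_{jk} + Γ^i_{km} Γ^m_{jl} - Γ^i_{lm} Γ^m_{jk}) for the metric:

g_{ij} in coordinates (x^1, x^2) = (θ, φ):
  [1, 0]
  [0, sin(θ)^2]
Non-zero Christoffel symbols (Γ^k_{ij} = Γ^k_{ji}):
Γ^θ_{φ φ} = -sin(2*θ)/2
Γ^φ_{θ φ} = 1/tan(θ)
R^φ_{θ φ θ} = ∂_φ Γ^φ_{θ θ} - ∂_θ Γ^φ_{θ φ} + Γ^φ_{φ m} Γ^m_{θ θ} - Γ^φ_{θ m} Γ^m_{θ φ}
  = (0) - (-1/sin(θ)^2) + (0) - (1/tan(θ)^2) = 1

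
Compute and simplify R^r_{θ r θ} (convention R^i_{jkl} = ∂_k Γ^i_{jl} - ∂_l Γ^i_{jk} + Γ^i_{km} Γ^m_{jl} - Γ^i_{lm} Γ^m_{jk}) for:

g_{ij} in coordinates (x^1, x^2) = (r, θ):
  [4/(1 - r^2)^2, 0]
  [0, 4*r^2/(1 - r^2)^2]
Non-zero Christoffel symbols (Γ^k_{ij} = Γ^k_{ji}):
Γ^r_{r r} = 2*r/(1 - r^2)
Γ^r_{θ θ} = (r^3 + r)/(r^2 - 1)
Γ^θ_{r θ} = (-r^2 - 1)/(r^3 - r)
R^r_{θ r θ} = ∂_r Γ^r_{θ θ} - ∂_θ Γ^r_{θ r} + Γ^r_{r m} Γ^m_{θ θ} - Γ^r_{θ m} Γ^m_{θ r}
  = ((r^4 - 4*r^2 - 1)/(r^2 - 1)^2) - (0) + (-2*r^2*(r^2 + 1)/(r^2 - 1)^2) - (-(r^2 + 1)^2/(r^2 - 1)^2) = -4*r^2/(r^2 - 1)^2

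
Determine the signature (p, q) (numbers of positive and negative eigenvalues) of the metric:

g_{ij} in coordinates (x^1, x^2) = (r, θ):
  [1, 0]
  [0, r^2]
The metric is diagonal, so its eigenvalues are the diagonal entries: 1, r^2 (at a generic point, where coordinate-dependent entries are positive).
2 positive, 0 negative.
(2, 0) - Riemannian (positive definite)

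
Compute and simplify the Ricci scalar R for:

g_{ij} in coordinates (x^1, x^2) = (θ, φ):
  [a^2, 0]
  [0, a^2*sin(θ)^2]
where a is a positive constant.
Non-zero Christoffel symbols (Γ^k_{ij} = Γ^k_{ji}):
Γ^θ_{φ φ} = -sin(2*θ)/2
Γ^φ_{θ φ} = 1/tan(θ)
Ricci tensor (R_{ij} = R^k_{ikj}): R_{θθ} = 1, R_{θφ} = 0, R_{φφ} = sin(θ)^2
Inverse metric: g^{θθ} = 1/a^2, g^{φφ} = 1/(a^2*sin(θ)^2)
R = g^{ij} R_{ij} = (1/a^2)(1) + (1/(a^2*sin(θ)^2))(sin(θ)^2) = 2/a^2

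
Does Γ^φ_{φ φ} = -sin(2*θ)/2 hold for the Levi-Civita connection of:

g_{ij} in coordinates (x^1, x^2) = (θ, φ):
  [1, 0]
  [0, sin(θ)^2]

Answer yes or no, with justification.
Γ^φ_{φ φ} = (1/2) g^{φφ} (∂_φ g_{φφ} + ∂_φ g_{φφ} - ∂_φ g_{φφ}) = (1/2)(1/sin(θ)^2)((0) + (0) - (0)) = 0
This differs from the proposed value -sin(2*θ)/2.
No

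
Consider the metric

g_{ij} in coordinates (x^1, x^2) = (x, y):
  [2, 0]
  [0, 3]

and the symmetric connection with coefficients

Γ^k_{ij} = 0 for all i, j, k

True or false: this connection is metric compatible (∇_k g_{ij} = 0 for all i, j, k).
Using ∇_k g_{ij} = ∂_k g_{ij} - Γ^m_{ki} g_{mj} - Γ^m_{kj} g_{im}:
e.g. ∇_y g_{yy} = (0) - (0) - (0) = 0
Every component ∇_k g_{ij} vanishes: the connection is metric compatible.
True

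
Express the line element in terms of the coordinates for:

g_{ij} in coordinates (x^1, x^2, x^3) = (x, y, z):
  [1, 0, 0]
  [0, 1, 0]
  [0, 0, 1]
ds^2 = g_{ij} dx^i dx^j; only the non-zero components contribute.
ds^2 = dx^2 + dy^2 + dz^2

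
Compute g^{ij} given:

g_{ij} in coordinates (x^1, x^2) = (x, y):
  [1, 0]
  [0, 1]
The metric is diagonal, so g^{ij} is diagonal with entries 1/g_{ii}: diag(1, 1).
g^{ij}:
  [1, 0]
  [0, 1]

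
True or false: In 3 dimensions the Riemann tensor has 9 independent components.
n^2(n^2-1)/12 = 9·8/12 = 6 independent components for n = 3.
False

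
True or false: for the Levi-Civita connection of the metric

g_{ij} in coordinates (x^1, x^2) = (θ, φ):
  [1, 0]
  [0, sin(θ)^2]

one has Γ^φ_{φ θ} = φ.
Γ^φ_{φ θ} = (1/2) g^{φφ} (∂_φ g_{φθ} + ∂_θ g_{φφ} - ∂_φ g_{φθ}) = (1/2)(1/sin(θ)^2)((0) + (sin(2*θ)) - (0)) = 1/tan(θ)
This differs from the proposed value φ.
False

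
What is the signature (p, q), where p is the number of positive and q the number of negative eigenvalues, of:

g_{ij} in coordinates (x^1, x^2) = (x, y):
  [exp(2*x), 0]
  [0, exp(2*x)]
The metric is diagonal, so its eigenvalues are the diagonal entries: exp(2*x), exp(2*x) (at a generic point, where coordinate-dependent entries are positive).
2 positive, 0 negative.
(2, 0) - Riemannian (positive definite)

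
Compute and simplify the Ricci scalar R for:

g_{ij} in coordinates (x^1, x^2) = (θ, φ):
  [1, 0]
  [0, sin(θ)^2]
Non-zero Christoffel symbols (Γ^k_{ij} = Γ^k_{ji}):
Γ^θ_{φ φ} = -sin(2*θ)/2
Γ^φ_{θ φ} = 1/tan(θ)
Ricci tensor (R_{ij} = R^k_{ikj}): R_{θθ} = 1, R_{θφ} = 0, R_{φφ} = sin(θ)^2
Inverse metric: g^{θθ} = 1, g^{φφ} = 1/sin(θ)^2
R = g^{ij} R_{ij} = (1)(1) + (1/sin(θ)^2)(sin(θ)^2) = 2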